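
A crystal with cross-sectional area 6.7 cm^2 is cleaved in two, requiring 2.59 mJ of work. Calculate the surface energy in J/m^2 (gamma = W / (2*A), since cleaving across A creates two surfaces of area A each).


Convert: A = 6.7 cm^2 = 0.00067 m^2, W = 2.59 mJ = 0.00259 J
Cleaving exposes two faces of area A, so total new surface = 2*A and gamma = W / (2*A)
gamma = 0.00259 / (2 * 0.00067)
gamma = 1.933 J/m^2

1.933


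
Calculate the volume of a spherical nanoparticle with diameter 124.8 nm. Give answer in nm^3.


Radius r = 124.8/2 = 62.4 nm
Volume V = (4/3) * pi * r^3
V = (4/3) * pi * (62.4)^3
V = 1017752.97 nm^3

1017752.97


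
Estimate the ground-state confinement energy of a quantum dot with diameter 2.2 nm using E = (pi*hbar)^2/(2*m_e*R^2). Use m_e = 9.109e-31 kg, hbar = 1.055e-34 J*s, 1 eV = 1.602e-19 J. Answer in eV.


Radius R = 2.2/2 = 1.1 nm = 1.1e-09 m
E = (pi * 1.055e-34)^2 / (2 * 9.109e-31 * (1.1e-09)^2)
E(J) = 4.98332e-20
E = E(J) / 1.602e-19 = 0.3111 eV

0.3111


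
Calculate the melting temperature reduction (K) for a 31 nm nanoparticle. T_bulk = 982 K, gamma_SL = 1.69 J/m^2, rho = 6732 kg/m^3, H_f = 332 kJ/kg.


Radius R = 31/2 = 15.5 nm = 1.55e-08 m
Convert H_f = 332 kJ/kg = 332000 J/kg
dT = 2 * gamma_SL * T_bulk / (rho * H_f * R)
dT = 2 * 1.69 * 982 / (6732 * 332000 * 1.55e-08)
dT = 95.8 K

95.8


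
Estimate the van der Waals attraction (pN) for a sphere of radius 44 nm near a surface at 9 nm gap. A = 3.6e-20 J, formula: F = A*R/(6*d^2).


Convert to SI: R = 44 nm = 4.4e-08 m, d = 9 nm = 9e-09 m
F = A * R / (6 * d^2)
F = 3.6e-20 * 4.4e-08 / (6 * (9e-09)^2)
F = 3.25926e-12 N = 3.259 pN

3.259


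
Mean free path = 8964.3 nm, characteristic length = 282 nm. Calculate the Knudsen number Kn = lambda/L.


Knudsen number Kn = lambda / L
Kn = 8964.3 / 282
Kn = 31.7883

31.7883


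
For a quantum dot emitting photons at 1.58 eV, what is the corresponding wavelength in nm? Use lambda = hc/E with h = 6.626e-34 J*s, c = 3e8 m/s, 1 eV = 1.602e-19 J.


Convert energy: E = 1.58 eV = 1.58 * 1.602e-19 = 2.53116e-19 J
lambda = h*c / E = 6.626e-34 * 3e8 / 2.53116e-19
lambda = 7.85332e-07 m = 785.3 nm

785.3


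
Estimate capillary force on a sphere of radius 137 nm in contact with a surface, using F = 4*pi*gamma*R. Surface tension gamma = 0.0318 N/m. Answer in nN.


Convert radius: R = 137 nm = 1.37e-07 m
F = 4 * pi * gamma * R
F = 4 * pi * 0.0318 * 1.37e-07
F = 5.47467e-08 N = 54.7467 nN

54.7467


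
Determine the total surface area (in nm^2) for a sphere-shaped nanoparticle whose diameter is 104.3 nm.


Radius r = 104.3/2 = 52.15 nm
Surface area SA = 4 * pi * r^2
SA = 4 * pi * (52.15)^2
SA = 34175.78 nm^2

34175.78


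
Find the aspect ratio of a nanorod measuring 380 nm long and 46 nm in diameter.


Aspect ratio AR = length / diameter
AR = 380 / 46
AR = 8.26

8.26


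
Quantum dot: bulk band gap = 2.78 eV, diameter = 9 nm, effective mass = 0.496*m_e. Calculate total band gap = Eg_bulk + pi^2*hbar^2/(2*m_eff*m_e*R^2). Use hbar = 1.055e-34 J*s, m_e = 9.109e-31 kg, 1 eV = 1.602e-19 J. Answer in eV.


Radius R = 9/2 nm = 4.5e-09 m
Confinement energy dE = pi^2 * hbar^2 / (2 * m_eff * m_e * R^2)
dE = pi^2 * (1.055e-34)^2 / (2 * 0.496 * 9.109e-31 * (4.5e-09)^2) J, divided by 1.602e-19 J/eV
dE = 0.0375 eV
Total band gap = E_g(bulk) + dE = 2.78 + 0.0375 = 2.8175 eV

2.8175


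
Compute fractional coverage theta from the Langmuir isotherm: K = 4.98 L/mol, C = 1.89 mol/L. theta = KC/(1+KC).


Langmuir isotherm: theta = K*C / (1 + K*C)
K*C = 4.98 * 1.89 = 9.4122
theta = 9.4122 / (1 + 9.4122) = 9.4122 / 10.4122
theta = 0.904

0.904


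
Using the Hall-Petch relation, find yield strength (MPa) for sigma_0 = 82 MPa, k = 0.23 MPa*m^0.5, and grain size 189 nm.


d = 189 nm = 1.89e-07 m
sqrt(d) = 0.0004347413
Hall-Petch contribution = k / sqrt(d) = 0.23 / 0.0004347413 = 529.1 MPa
sigma = sigma_0 + k/sqrt(d) = 82 + 529.1 = 611.1 MPa

611.1


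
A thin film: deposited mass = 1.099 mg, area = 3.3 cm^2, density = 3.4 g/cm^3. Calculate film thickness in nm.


Convert: m = 1.099 mg = 1.0990e-06 kg, A = 3.3 cm^2 = 3.3000e-04 m^2, rho = 3.4 g/cm^3 = 3400 kg/m^3
t = m / (A * rho)
t = 1.0990e-06 / (3.3000e-04 * 3400)
t = 9.7950e-07 m = 979.5 nm

979.5


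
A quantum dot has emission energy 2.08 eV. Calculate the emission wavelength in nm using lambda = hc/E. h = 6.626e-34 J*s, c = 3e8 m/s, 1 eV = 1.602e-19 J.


Convert energy: E = 2.08 eV = 2.08 * 1.602e-19 = 3.33216e-19 J
lambda = h*c / E = 6.626e-34 * 3e8 / 3.33216e-19
lambda = 5.9655e-07 m = 596.5 nm

596.5


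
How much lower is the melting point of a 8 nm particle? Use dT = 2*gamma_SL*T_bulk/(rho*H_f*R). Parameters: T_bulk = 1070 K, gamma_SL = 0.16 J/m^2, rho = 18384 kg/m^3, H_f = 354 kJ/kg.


Radius R = 8/2 = 4 nm = 4e-09 m
Convert H_f = 354 kJ/kg = 354000 J/kg
dT = 2 * gamma_SL * T_bulk / (rho * H_f * R)
dT = 2 * 0.16 * 1070 / (18384 * 354000 * 4e-09)
dT = 13.2 K

13.2


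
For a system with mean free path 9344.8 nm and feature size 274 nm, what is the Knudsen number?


Knudsen number Kn = lambda / L
Kn = 9344.8 / 274
Kn = 34.1051

34.1051


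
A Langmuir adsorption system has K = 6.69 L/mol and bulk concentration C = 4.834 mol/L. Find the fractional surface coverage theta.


Langmuir isotherm: theta = K*C / (1 + K*C)
K*C = 6.69 * 4.834 = 32.33946
theta = 32.33946 / (1 + 32.33946) = 32.33946 / 33.33946
theta = 0.97

0.97


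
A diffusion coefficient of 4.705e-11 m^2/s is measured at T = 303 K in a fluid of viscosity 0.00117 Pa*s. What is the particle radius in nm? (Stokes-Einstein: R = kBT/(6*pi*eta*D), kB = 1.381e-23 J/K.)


Stokes-Einstein: R = kB*T / (6*pi*eta*D)
R = 1.381e-23 * 303 / (6 * pi * 0.00117 * 4.705e-11)
R = 4.03264e-09 m = 4.03 nm

4.03


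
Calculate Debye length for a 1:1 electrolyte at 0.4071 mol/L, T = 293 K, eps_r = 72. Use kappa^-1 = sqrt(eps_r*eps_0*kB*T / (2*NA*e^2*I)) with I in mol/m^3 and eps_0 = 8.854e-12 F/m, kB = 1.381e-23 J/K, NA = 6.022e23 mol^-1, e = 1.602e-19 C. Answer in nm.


Ionic strength I = 0.4071 * 1^2 * 1000 = 407.1 mol/m^3
kappa^-1 = sqrt(72 * 8.854e-12 * 1.381e-23 * 293 / (2 * 6.022e23 * (1.602e-19)^2 * 407.1))
kappa^-1 = 0.453 nm

0.453


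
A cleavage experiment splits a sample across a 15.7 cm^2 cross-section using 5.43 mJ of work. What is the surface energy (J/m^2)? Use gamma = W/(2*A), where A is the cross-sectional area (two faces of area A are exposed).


Convert: A = 15.7 cm^2 = 0.00157 m^2, W = 5.43 mJ = 0.00543 J
Cleaving exposes two faces of area A, so total new surface = 2*A and gamma = W / (2*A)
gamma = 0.00543 / (2 * 0.00157)
gamma = 1.729 J/m^2

1.729


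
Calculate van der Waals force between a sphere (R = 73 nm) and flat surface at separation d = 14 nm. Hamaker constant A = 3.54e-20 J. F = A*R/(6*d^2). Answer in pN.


Convert to SI: R = 73 nm = 7.3e-08 m, d = 14 nm = 1.4e-08 m
F = A * R / (6 * d^2)
F = 3.54e-20 * 7.3e-08 / (6 * (1.4e-08)^2)
F = 2.19745e-12 N = 2.197 pN

2.197


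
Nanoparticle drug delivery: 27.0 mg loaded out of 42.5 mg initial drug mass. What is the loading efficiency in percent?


Drug loading efficiency = (drug loaded / drug initial) * 100
DLE = 27.0 / 42.5 * 100
DLE = 0.6353 * 100
DLE = 63.53%

63.53


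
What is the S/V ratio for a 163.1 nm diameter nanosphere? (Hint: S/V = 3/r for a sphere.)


Radius r = 163.1/2 = 81.55 nm
S/V = 3 / r = 3 / 81.55
S/V = 0.0368 nm^-1

0.0368


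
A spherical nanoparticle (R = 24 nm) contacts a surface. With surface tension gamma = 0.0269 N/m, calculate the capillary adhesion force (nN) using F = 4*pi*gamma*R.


Convert radius: R = 24 nm = 2.4e-08 m
F = 4 * pi * gamma * R
F = 4 * pi * 0.0269 * 2.4e-08
F = 8.11285e-09 N = 8.1128 nN

8.1128


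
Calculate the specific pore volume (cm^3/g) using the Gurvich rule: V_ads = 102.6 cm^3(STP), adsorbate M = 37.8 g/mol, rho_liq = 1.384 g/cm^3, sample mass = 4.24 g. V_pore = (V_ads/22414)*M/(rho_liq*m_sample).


Moles adsorbed n = V_ads / 22414 = 102.6 / 22414 = 4.577496e-03 mol
Liquid volume V_liq = n * M / rho_liq = 4.577496e-03 * 37.8 / 1.384 = 0.12502 cm^3
Specific pore volume V_pore = V_liq / m_sample = 0.12502 / 4.24
V_pore = 0.0295 cm^3/g

0.0295


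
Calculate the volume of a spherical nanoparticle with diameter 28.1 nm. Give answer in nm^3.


Radius r = 28.1/2 = 14.05 nm
Volume V = (4/3) * pi * r^3
V = (4/3) * pi * (14.05)^3
V = 11617.63 nm^3

11617.63


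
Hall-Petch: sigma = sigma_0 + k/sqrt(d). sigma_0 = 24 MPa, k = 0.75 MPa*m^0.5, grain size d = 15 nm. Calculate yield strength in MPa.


d = 15 nm = 1.5e-08 m
sqrt(d) = 0.0001224745
Hall-Petch contribution = k / sqrt(d) = 0.75 / 0.0001224745 = 6123.7 MPa
sigma = sigma_0 + k/sqrt(d) = 24 + 6123.7 = 6147.7 MPa

6147.7


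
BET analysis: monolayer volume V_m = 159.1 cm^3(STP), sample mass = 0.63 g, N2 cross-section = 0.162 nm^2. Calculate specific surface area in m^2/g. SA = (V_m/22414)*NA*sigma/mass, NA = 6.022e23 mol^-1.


Number of moles in monolayer = V_m / 22414 = 159.1 / 22414 = 0.00709824
Number of molecules = moles * NA = 0.00709824 * 6.022e23
SA = molecules * sigma / mass
SA = (159.1 / 22414) * 6.022e23 * 0.162e-18 / 0.63
SA = 1099.2 m^2/g

1099.2


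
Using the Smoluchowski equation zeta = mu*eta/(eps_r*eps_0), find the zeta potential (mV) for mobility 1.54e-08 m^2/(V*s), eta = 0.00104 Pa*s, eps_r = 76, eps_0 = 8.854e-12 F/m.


Smoluchowski equation: zeta = mu * eta / (eps_r * eps_0)
zeta = 1.54e-08 * 0.00104 / (76 * 8.854e-12)
zeta = 0.023801 V = 23.8 mV

23.8


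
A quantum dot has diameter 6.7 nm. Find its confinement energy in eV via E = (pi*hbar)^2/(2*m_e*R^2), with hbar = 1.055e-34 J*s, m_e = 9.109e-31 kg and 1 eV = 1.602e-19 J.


Radius R = 6.7/2 = 3.35 nm = 3.35e-09 m
E = (pi * 1.055e-34)^2 / (2 * 9.109e-31 * (3.35e-09)^2)
E(J) = 5.37297e-21
E = E(J) / 1.602e-19 = 0.0335 eV

0.0335


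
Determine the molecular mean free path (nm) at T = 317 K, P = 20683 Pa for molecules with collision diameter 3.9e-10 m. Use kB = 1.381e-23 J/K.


Mean free path: lambda = kB*T / (sqrt(2) * pi * d^2 * P)
lambda = 1.381e-23 * 317 / (sqrt(2) * pi * (3.9e-10)^2 * 20683)
lambda = 3.13217e-07 m
lambda = 313.22 nm

313.22


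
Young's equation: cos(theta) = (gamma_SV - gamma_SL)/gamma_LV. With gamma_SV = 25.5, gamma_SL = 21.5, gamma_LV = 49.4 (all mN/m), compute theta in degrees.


cos(theta) = (gamma_SV - gamma_SL) / gamma_LV
cos(theta) = (25.5 - 21.5) / 49.4
cos(theta) = 0.080972
theta = arccos(0.080972) = 85.36 degrees

85.36


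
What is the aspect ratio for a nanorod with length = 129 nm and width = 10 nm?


Aspect ratio AR = length / diameter
AR = 129 / 10
AR = 12.9

12.9


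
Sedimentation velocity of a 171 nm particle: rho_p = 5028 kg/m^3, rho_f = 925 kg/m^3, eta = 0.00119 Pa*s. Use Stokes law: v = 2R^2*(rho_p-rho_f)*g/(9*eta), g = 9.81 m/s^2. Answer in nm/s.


Radius R = 171/2 nm = 8.55e-08 m
Density difference = 5028 - 925 = 4103 kg/m^3
v = 2 * R^2 * (rho_p - rho_f) * g / (9 * eta)
v = 2 * (8.55e-08)^2 * 4103 * 9.81 / (9 * 0.00119)
v = 5.49469e-08 m/s = 54.9469 nm/s

54.9469


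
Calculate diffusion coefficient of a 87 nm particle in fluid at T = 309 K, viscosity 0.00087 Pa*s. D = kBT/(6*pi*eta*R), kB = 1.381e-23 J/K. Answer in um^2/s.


Radius R = 87/2 = 43.5 nm = 4.35e-08 m
D = kB*T / (6*pi*eta*R)
D = 1.381e-23 * 309 / (6 * pi * 0.00087 * 4.35e-08)
D = 5.98195e-12 m^2/s = 5.982 um^2/s

5.982


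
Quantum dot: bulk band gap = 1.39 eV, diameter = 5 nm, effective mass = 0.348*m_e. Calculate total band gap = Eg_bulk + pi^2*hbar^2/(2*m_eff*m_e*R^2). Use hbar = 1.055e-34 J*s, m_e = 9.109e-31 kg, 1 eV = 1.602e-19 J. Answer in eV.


Radius R = 5/2 nm = 2.5e-09 m
Confinement energy dE = pi^2 * hbar^2 / (2 * m_eff * m_e * R^2)
dE = pi^2 * (1.055e-34)^2 / (2 * 0.348 * 9.109e-31 * (2.5e-09)^2) J, divided by 1.602e-19 J/eV
dE = 0.1731 eV
Total band gap = E_g(bulk) + dE = 1.39 + 0.1731 = 1.5631 eV

1.5631


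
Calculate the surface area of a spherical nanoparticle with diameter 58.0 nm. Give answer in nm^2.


Radius r = 58.0/2 = 29 nm
Surface area SA = 4 * pi * r^2
SA = 4 * pi * (29)^2
SA = 10568.32 nm^2

10568.32


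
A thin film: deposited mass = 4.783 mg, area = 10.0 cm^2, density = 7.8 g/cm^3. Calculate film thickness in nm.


Convert: m = 4.783 mg = 4.7830e-06 kg, A = 10.0 cm^2 = 1.0000e-03 m^2, rho = 7.8 g/cm^3 = 7800 kg/m^3
t = m / (A * rho)
t = 4.7830e-06 / (1.0000e-03 * 7800)
t = 6.1321e-07 m = 613.2 nm

613.2


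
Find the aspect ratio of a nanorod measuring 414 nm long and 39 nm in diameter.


Aspect ratio AR = length / diameter
AR = 414 / 39
AR = 10.62

10.62


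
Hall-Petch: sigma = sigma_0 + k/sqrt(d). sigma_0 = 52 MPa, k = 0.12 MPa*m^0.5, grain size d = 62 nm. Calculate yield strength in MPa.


d = 62 nm = 6.2e-08 m
sqrt(d) = 0.000248998
Hall-Petch contribution = k / sqrt(d) = 0.12 / 0.000248998 = 481.9 MPa
sigma = sigma_0 + k/sqrt(d) = 52 + 481.9 = 533.9 MPa

533.9


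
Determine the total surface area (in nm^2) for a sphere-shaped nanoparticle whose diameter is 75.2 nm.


Radius r = 75.2/2 = 37.6 nm
Surface area SA = 4 * pi * r^2
SA = 4 * pi * (37.6)^2
SA = 17765.83 nm^2

17765.83


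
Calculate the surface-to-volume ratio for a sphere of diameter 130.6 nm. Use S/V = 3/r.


Radius r = 130.6/2 = 65.3 nm
S/V = 3 / r = 3 / 65.3
S/V = 0.0459 nm^-1

0.0459


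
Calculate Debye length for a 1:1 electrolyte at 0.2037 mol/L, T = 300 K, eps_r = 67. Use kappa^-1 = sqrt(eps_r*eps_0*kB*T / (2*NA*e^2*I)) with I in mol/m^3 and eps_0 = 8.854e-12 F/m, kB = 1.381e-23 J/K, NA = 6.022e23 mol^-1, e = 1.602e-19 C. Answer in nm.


Ionic strength I = 0.2037 * 1^2 * 1000 = 203.7 mol/m^3
kappa^-1 = sqrt(67 * 8.854e-12 * 1.381e-23 * 300 / (2 * 6.022e23 * (1.602e-19)^2 * 203.7))
kappa^-1 = 0.625 nm

0.625


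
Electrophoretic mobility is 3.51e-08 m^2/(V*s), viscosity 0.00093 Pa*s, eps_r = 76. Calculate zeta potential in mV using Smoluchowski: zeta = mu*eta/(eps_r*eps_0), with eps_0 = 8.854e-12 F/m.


Smoluchowski equation: zeta = mu * eta / (eps_r * eps_0)
zeta = 3.51e-08 * 0.00093 / (76 * 8.854e-12)
zeta = 0.048511 V = 48.51 mV

48.51


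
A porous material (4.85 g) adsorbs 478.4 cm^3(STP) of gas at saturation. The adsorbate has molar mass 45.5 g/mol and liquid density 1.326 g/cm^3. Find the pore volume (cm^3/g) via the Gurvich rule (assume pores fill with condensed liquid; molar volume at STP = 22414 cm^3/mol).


Moles adsorbed n = V_ads / 22414 = 478.4 / 22414 = 2.134380e-02 mol
Liquid volume V_liq = n * M / rho_liq = 2.134380e-02 * 45.5 / 1.326 = 0.73239 cm^3
Specific pore volume V_pore = V_liq / m_sample = 0.73239 / 4.85
V_pore = 0.151 cm^3/g

0.151


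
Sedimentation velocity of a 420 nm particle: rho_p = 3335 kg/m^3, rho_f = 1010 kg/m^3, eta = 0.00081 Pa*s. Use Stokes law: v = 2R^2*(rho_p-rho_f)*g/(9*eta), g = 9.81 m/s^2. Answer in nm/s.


Radius R = 420/2 nm = 2.1e-07 m
Density difference = 3335 - 1010 = 2325 kg/m^3
v = 2 * R^2 * (rho_p - rho_f) * g / (9 * eta)
v = 2 * (2.1e-07)^2 * 2325 * 9.81 / (9 * 0.00081)
v = 2.75952e-07 m/s = 275.9517 nm/s

275.9517


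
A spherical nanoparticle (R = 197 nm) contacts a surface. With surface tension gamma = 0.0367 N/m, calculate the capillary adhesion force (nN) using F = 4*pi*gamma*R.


Convert radius: R = 197 nm = 1.97e-07 m
F = 4 * pi * gamma * R
F = 4 * pi * 0.0367 * 1.97e-07
F = 9.08536e-08 N = 90.8536 nN

90.8536


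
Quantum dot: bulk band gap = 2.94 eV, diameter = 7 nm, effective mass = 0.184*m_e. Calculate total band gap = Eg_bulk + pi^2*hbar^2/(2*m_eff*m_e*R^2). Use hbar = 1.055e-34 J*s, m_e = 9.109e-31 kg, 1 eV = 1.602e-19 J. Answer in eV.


Radius R = 7/2 nm = 3.5e-09 m
Confinement energy dE = pi^2 * hbar^2 / (2 * m_eff * m_e * R^2)
dE = pi^2 * (1.055e-34)^2 / (2 * 0.184 * 9.109e-31 * (3.5e-09)^2) J, divided by 1.602e-19 J/eV
dE = 0.167 eV
Total band gap = E_g(bulk) + dE = 2.94 + 0.167 = 3.107 eV

3.107


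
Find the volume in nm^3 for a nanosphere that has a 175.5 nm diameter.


Radius r = 175.5/2 = 87.75 nm
Volume V = (4/3) * pi * r^3
V = (4/3) * pi * (87.75)^3
V = 2830283.79 nm^3

2830283.79


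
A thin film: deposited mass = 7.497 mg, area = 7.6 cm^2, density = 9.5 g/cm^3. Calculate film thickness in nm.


Convert: m = 7.497 mg = 7.4970e-06 kg, A = 7.6 cm^2 = 7.6000e-04 m^2, rho = 9.5 g/cm^3 = 9500 kg/m^3
t = m / (A * rho)
t = 7.4970e-06 / (7.6000e-04 * 9500)
t = 1.0384e-06 m = 1038.4 nm

1038.4


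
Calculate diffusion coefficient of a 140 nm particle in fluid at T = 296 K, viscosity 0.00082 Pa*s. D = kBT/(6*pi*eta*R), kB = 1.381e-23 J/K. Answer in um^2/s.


Radius R = 140/2 = 70 nm = 7e-08 m
D = kB*T / (6*pi*eta*R)
D = 1.381e-23 * 296 / (6 * pi * 0.00082 * 7e-08)
D = 3.77809e-12 m^2/s = 3.778 um^2/s

3.778


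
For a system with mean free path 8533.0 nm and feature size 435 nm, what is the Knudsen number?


Knudsen number Kn = lambda / L
Kn = 8533.0 / 435
Kn = 19.6161

19.6161


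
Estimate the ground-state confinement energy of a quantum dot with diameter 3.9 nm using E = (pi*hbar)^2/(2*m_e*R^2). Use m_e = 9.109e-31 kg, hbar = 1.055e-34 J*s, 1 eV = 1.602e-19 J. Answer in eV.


Radius R = 3.9/2 = 1.95 nm = 1.95e-09 m
E = (pi * 1.055e-34)^2 / (2 * 9.109e-31 * (1.95e-09)^2)
E(J) = 1.58575e-20
E = E(J) / 1.602e-19 = 0.099 eV

0.099


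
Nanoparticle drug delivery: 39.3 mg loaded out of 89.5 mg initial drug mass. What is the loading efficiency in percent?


Drug loading efficiency = (drug loaded / drug initial) * 100
DLE = 39.3 / 89.5 * 100
DLE = 0.4391 * 100
DLE = 43.91%

43.91


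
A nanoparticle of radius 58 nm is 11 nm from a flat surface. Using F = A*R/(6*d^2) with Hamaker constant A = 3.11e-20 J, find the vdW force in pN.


Convert to SI: R = 58 nm = 5.8e-08 m, d = 11 nm = 1.1e-08 m
F = A * R / (6 * d^2)
F = 3.11e-20 * 5.8e-08 / (6 * (1.1e-08)^2)
F = 2.48457e-12 N = 2.485 pN

2.485


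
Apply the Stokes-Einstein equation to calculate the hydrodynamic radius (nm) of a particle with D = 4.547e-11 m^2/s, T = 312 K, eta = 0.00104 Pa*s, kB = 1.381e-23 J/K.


Stokes-Einstein: R = kB*T / (6*pi*eta*D)
R = 1.381e-23 * 312 / (6 * pi * 0.00104 * 4.547e-11)
R = 4.8338e-09 m = 4.83 nm

4.83


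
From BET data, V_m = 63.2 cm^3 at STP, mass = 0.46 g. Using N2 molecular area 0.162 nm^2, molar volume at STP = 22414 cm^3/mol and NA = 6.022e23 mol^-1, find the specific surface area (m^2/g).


Number of moles in monolayer = V_m / 22414 = 63.2 / 22414 = 0.00281967
Number of molecules = moles * NA = 0.00281967 * 6.022e23
SA = molecules * sigma / mass
SA = (63.2 / 22414) * 6.022e23 * 0.162e-18 / 0.46
SA = 598.0 m^2/g

598.0


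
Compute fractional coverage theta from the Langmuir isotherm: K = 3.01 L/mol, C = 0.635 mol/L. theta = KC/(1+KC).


Langmuir isotherm: theta = K*C / (1 + K*C)
K*C = 3.01 * 0.635 = 1.91135
theta = 1.91135 / (1 + 1.91135) = 1.91135 / 2.91135
theta = 0.6565

0.6565


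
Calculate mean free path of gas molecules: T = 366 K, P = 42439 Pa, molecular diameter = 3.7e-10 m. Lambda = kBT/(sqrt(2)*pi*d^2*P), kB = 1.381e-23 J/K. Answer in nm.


Mean free path: lambda = kB*T / (sqrt(2) * pi * d^2 * P)
lambda = 1.381e-23 * 366 / (sqrt(2) * pi * (3.7e-10)^2 * 42439)
lambda = 1.95813e-07 m
lambda = 195.81 nm

195.81


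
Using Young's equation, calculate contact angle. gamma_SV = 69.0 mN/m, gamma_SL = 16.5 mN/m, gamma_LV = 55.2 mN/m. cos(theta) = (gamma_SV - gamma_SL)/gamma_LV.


cos(theta) = (gamma_SV - gamma_SL) / gamma_LV
cos(theta) = (69.0 - 16.5) / 55.2
cos(theta) = 0.951087
theta = arccos(0.951087) = 17.99 degrees

17.99


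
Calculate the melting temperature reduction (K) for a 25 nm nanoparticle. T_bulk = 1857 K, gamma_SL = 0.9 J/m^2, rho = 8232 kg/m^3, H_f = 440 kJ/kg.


Radius R = 25/2 = 12.5 nm = 1.25e-08 m
Convert H_f = 440 kJ/kg = 440000 J/kg
dT = 2 * gamma_SL * T_bulk / (rho * H_f * R)
dT = 2 * 0.9 * 1857 / (8232 * 440000 * 1.25e-08)
dT = 73.8 K

73.8


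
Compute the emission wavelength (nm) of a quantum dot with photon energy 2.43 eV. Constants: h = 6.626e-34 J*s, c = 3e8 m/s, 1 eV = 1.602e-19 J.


Convert energy: E = 2.43 eV = 2.43 * 1.602e-19 = 3.89286e-19 J
lambda = h*c / E = 6.626e-34 * 3e8 / 3.89286e-19
lambda = 5.10627e-07 m = 510.6 nm

510.6


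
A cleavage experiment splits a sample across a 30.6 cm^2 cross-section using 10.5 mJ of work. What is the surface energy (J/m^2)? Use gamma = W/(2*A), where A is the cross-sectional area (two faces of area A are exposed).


Convert: A = 30.6 cm^2 = 0.00306 m^2, W = 10.5 mJ = 0.0105 J
Cleaving exposes two faces of area A, so total new surface = 2*A and gamma = W / (2*A)
gamma = 0.0105 / (2 * 0.00306)
gamma = 1.716 J/m^2

1.716


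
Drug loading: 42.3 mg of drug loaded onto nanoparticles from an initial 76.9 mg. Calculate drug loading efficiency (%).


Drug loading efficiency = (drug loaded / drug initial) * 100
DLE = 42.3 / 76.9 * 100
DLE = 0.5501 * 100
DLE = 55.01%

55.01


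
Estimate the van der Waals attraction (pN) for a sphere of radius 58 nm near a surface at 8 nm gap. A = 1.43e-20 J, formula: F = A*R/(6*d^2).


Convert to SI: R = 58 nm = 5.8e-08 m, d = 8 nm = 8e-09 m
F = A * R / (6 * d^2)
F = 1.43e-20 * 5.8e-08 / (6 * (8e-09)^2)
F = 2.1599e-12 N = 2.16 pN

2.16


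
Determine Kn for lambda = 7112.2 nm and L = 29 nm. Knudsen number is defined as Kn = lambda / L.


Knudsen number Kn = lambda / L
Kn = 7112.2 / 29
Kn = 245.2483

245.2483


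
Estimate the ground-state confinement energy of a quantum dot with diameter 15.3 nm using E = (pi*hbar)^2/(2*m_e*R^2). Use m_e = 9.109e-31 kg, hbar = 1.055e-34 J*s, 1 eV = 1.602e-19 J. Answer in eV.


Radius R = 15.3/2 = 7.65 nm = 7.65e-09 m
E = (pi * 1.055e-34)^2 / (2 * 9.109e-31 * (7.65e-09)^2)
E(J) = 1.03034e-21
E = E(J) / 1.602e-19 = 0.0064 eV

0.0064


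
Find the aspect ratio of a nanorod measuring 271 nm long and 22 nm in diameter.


Aspect ratio AR = length / diameter
AR = 271 / 22
AR = 12.32

12.32


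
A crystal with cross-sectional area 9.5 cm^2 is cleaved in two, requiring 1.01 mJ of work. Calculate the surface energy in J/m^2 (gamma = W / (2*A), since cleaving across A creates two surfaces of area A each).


Convert: A = 9.5 cm^2 = 0.00095 m^2, W = 1.01 mJ = 0.00101 J
Cleaving exposes two faces of area A, so total new surface = 2*A and gamma = W / (2*A)
gamma = 0.00101 / (2 * 0.00095)
gamma = 0.532 J/m^2

0.532


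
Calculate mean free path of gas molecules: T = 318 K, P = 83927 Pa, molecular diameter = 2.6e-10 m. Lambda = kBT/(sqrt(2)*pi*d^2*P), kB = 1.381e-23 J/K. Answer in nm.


Mean free path: lambda = kB*T / (sqrt(2) * pi * d^2 * P)
lambda = 1.381e-23 * 318 / (sqrt(2) * pi * (2.6e-10)^2 * 83927)
lambda = 1.74224e-07 m
lambda = 174.22 nm

174.22


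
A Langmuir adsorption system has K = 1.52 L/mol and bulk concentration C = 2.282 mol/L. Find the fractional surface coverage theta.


Langmuir isotherm: theta = K*C / (1 + K*C)
K*C = 1.52 * 2.282 = 3.46864
theta = 3.46864 / (1 + 3.46864) = 3.46864 / 4.46864
theta = 0.7762

0.7762


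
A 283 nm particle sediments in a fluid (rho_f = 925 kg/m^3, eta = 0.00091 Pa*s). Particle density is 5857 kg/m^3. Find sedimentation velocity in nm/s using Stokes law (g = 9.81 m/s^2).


Radius R = 283/2 nm = 1.415e-07 m
Density difference = 5857 - 925 = 4932 kg/m^3
v = 2 * R^2 * (rho_p - rho_f) * g / (9 * eta)
v = 2 * (1.415e-07)^2 * 4932 * 9.81 / (9 * 0.00091)
v = 2.36565e-07 m/s = 236.5653 nm/s

236.5653


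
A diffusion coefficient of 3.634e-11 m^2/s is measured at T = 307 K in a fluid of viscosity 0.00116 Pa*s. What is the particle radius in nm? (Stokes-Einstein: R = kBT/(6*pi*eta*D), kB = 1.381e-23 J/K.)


Stokes-Einstein: R = kB*T / (6*pi*eta*D)
R = 1.381e-23 * 307 / (6 * pi * 0.00116 * 3.634e-11)
R = 5.33566e-09 m = 5.34 nm

5.34


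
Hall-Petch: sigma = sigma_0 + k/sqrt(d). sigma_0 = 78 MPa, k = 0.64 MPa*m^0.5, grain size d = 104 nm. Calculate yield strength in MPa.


d = 104 nm = 1.04e-07 m
sqrt(d) = 0.0003224903
Hall-Petch contribution = k / sqrt(d) = 0.64 / 0.0003224903 = 1984.6 MPa
sigma = sigma_0 + k/sqrt(d) = 78 + 1984.6 = 2062.6 MPa

2062.6


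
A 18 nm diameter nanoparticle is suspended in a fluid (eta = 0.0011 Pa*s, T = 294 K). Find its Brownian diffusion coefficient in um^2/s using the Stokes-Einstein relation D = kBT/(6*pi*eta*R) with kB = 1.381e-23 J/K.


Radius R = 18/2 = 9 nm = 9e-09 m
D = kB*T / (6*pi*eta*R)
D = 1.381e-23 * 294 / (6 * pi * 0.0011 * 9e-09)
D = 2.17573e-11 m^2/s = 21.757 um^2/s

21.757


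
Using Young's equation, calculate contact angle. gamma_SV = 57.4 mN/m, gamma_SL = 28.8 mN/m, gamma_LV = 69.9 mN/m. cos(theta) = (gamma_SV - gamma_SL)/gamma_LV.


cos(theta) = (gamma_SV - gamma_SL) / gamma_LV
cos(theta) = (57.4 - 28.8) / 69.9
cos(theta) = 0.409156
theta = arccos(0.409156) = 65.85 degrees

65.85


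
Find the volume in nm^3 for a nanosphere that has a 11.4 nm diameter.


Radius r = 11.4/2 = 5.7 nm
Volume V = (4/3) * pi * r^3
V = (4/3) * pi * (5.7)^3
V = 775.73 nm^3

775.73


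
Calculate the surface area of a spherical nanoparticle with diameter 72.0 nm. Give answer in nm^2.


Radius r = 72.0/2 = 36 nm
Surface area SA = 4 * pi * r^2
SA = 4 * pi * (36)^2
SA = 16286.02 nm^2

16286.02


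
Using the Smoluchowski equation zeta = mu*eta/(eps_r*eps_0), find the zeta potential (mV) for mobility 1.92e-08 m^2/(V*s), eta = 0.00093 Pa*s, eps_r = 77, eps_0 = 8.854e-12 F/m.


Smoluchowski equation: zeta = mu * eta / (eps_r * eps_0)
zeta = 1.92e-08 * 0.00093 / (77 * 8.854e-12)
zeta = 0.026191 V = 26.19 mV

26.19


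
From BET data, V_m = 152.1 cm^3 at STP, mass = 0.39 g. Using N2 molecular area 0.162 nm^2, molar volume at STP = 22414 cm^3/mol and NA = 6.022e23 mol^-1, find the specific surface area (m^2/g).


Number of moles in monolayer = V_m / 22414 = 152.1 / 22414 = 0.00678594
Number of molecules = moles * NA = 0.00678594 * 6.022e23
SA = molecules * sigma / mass
SA = (152.1 / 22414) * 6.022e23 * 0.162e-18 / 0.39
SA = 1697.5 m^2/g

1697.5


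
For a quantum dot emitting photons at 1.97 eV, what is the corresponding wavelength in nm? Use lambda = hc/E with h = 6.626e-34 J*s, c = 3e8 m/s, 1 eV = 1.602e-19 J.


Convert energy: E = 1.97 eV = 1.97 * 1.602e-19 = 3.15594e-19 J
lambda = h*c / E = 6.626e-34 * 3e8 / 3.15594e-19
lambda = 6.2986e-07 m = 629.9 nm

629.9


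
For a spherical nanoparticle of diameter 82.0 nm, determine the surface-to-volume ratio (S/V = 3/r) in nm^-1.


Radius r = 82.0/2 = 41 nm
S/V = 3 / r = 3 / 41
S/V = 0.0732 nm^-1

0.0732


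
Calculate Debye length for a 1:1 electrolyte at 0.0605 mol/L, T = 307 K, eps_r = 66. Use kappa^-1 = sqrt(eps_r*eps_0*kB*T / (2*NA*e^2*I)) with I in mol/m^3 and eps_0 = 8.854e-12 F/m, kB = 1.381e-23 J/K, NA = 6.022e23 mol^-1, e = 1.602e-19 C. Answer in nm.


Ionic strength I = 0.0605 * 1^2 * 1000 = 60.5 mol/m^3
kappa^-1 = sqrt(66 * 8.854e-12 * 1.381e-23 * 307 / (2 * 6.022e23 * (1.602e-19)^2 * 60.5))
kappa^-1 = 1.151 nm

1.151


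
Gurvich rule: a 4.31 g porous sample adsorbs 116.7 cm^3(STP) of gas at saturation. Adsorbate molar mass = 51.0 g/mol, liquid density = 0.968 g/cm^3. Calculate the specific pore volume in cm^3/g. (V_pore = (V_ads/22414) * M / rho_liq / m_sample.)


Moles adsorbed n = V_ads / 22414 = 116.7 / 22414 = 5.206567e-03 mol
Liquid volume V_liq = n * M / rho_liq = 5.206567e-03 * 51.0 / 0.968 = 0.27431 cm^3
Specific pore volume V_pore = V_liq / m_sample = 0.27431 / 4.31
V_pore = 0.0636 cm^3/g

0.0636


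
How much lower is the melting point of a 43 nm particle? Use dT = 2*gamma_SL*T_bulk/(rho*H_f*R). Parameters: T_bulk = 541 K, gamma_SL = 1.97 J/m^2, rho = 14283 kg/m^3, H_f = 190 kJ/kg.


Radius R = 43/2 = 21.5 nm = 2.15e-08 m
Convert H_f = 190 kJ/kg = 190000 J/kg
dT = 2 * gamma_SL * T_bulk / (rho * H_f * R)
dT = 2 * 1.97 * 541 / (14283 * 190000 * 2.15e-08)
dT = 36.5 K

36.5


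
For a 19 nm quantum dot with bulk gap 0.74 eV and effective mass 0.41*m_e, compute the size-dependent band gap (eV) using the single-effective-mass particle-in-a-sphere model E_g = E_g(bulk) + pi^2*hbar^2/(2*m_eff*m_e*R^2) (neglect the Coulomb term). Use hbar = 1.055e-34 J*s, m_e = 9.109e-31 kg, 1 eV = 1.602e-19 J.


Radius R = 19/2 nm = 9.5e-09 m
Confinement energy dE = pi^2 * hbar^2 / (2 * m_eff * m_e * R^2)
dE = pi^2 * (1.055e-34)^2 / (2 * 0.41 * 9.109e-31 * (9.5e-09)^2) J, divided by 1.602e-19 J/eV
dE = 0.0102 eV
Total band gap = E_g(bulk) + dE = 0.74 + 0.0102 = 0.7502 eV

0.7502


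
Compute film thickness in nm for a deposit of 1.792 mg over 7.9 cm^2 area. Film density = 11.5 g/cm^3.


Convert: m = 1.792 mg = 1.7920e-06 kg, A = 7.9 cm^2 = 7.9000e-04 m^2, rho = 11.5 g/cm^3 = 11500 kg/m^3
t = m / (A * rho)
t = 1.7920e-06 / (7.9000e-04 * 11500)
t = 1.9725e-07 m = 197.2 nm

197.2


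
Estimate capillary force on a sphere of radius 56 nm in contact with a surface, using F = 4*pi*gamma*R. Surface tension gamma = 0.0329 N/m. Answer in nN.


Convert radius: R = 56 nm = 5.6e-08 m
F = 4 * pi * gamma * R
F = 4 * pi * 0.0329 * 5.6e-08
F = 2.31523e-08 N = 23.1523 nN

23.1523


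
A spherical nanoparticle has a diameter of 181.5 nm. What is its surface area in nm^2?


Radius r = 181.5/2 = 90.75 nm
Surface area SA = 4 * pi * r^2
SA = 4 * pi * (90.75)^2
SA = 103491.13 nm^2

103491.13


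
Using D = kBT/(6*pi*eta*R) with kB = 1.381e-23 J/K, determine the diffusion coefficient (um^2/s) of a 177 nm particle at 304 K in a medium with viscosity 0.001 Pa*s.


Radius R = 177/2 = 88.5 nm = 8.85e-08 m
D = kB*T / (6*pi*eta*R)
D = 1.381e-23 * 304 / (6 * pi * 0.001 * 8.85e-08)
D = 2.51665e-12 m^2/s = 2.517 um^2/s

2.517


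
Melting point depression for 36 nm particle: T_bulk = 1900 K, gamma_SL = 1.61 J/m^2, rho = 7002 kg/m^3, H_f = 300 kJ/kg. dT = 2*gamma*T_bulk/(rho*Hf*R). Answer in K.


Radius R = 36/2 = 18 nm = 1.8e-08 m
Convert H_f = 300 kJ/kg = 300000 J/kg
dT = 2 * gamma_SL * T_bulk / (rho * H_f * R)
dT = 2 * 1.61 * 1900 / (7002 * 300000 * 1.8e-08)
dT = 161.8 K

161.8


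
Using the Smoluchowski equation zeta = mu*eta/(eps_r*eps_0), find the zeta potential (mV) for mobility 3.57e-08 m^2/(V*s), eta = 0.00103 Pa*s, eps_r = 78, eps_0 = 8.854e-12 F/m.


Smoluchowski equation: zeta = mu * eta / (eps_r * eps_0)
zeta = 3.57e-08 * 0.00103 / (78 * 8.854e-12)
zeta = 0.053244 V = 53.24 mV

53.24


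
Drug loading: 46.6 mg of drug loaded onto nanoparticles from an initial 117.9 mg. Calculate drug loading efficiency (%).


Drug loading efficiency = (drug loaded / drug initial) * 100
DLE = 46.6 / 117.9 * 100
DLE = 0.3953 * 100
DLE = 39.53%

39.53


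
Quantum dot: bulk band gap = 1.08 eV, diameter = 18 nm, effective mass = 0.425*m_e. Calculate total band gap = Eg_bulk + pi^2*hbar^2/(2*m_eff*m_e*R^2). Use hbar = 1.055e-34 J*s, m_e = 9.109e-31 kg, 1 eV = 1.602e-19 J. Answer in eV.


Radius R = 18/2 nm = 9e-09 m
Confinement energy dE = pi^2 * hbar^2 / (2 * m_eff * m_e * R^2)
dE = pi^2 * (1.055e-34)^2 / (2 * 0.425 * 9.109e-31 * (9e-09)^2) J, divided by 1.602e-19 J/eV
dE = 0.0109 eV
Total band gap = E_g(bulk) + dE = 1.08 + 0.0109 = 1.0909 eV

1.0909


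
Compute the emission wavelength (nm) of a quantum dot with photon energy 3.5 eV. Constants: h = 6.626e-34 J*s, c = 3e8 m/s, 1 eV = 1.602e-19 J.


Convert energy: E = 3.5 eV = 3.5 * 1.602e-19 = 5.607e-19 J
lambda = h*c / E = 6.626e-34 * 3e8 / 5.607e-19
lambda = 3.54521e-07 m = 354.5 nm

354.5


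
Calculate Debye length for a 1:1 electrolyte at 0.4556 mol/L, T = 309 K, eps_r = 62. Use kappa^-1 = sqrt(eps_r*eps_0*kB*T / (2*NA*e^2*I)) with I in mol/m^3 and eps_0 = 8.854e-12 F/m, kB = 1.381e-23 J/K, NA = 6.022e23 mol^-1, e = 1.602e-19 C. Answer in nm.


Ionic strength I = 0.4556 * 1^2 * 1000 = 455.6 mol/m^3
kappa^-1 = sqrt(62 * 8.854e-12 * 1.381e-23 * 309 / (2 * 6.022e23 * (1.602e-19)^2 * 455.6))
kappa^-1 = 0.408 nm

0.408


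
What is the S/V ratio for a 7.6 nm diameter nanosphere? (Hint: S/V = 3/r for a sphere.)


Radius r = 7.6/2 = 3.8 nm
S/V = 3 / r = 3 / 3.8
S/V = 0.7895 nm^-1

0.7895


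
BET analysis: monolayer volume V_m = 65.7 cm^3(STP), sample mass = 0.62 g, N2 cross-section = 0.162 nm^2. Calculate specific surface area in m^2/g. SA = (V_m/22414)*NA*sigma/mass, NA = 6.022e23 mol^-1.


Number of moles in monolayer = V_m / 22414 = 65.7 / 22414 = 0.0029312
Number of molecules = moles * NA = 0.0029312 * 6.022e23
SA = molecules * sigma / mass
SA = (65.7 / 22414) * 6.022e23 * 0.162e-18 / 0.62
SA = 461.2 m^2/g

461.2


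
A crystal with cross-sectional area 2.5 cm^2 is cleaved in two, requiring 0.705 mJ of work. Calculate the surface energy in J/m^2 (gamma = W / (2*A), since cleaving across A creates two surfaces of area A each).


Convert: A = 2.5 cm^2 = 0.00025 m^2, W = 0.705 mJ = 0.000705 J
Cleaving exposes two faces of area A, so total new surface = 2*A and gamma = W / (2*A)
gamma = 0.000705 / (2 * 0.00025)
gamma = 1.41 J/m^2

1.41


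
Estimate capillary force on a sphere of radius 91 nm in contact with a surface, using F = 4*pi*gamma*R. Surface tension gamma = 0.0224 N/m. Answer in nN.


Convert radius: R = 91 nm = 9.1e-08 m
F = 4 * pi * gamma * R
F = 4 * pi * 0.0224 * 9.1e-08
F = 2.56153e-08 N = 25.6153 nN

25.6153


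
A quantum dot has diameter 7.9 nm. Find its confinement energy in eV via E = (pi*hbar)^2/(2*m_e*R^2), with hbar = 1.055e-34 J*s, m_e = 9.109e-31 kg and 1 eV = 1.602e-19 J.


Radius R = 7.9/2 = 3.95 nm = 3.95e-09 m
E = (pi * 1.055e-34)^2 / (2 * 9.109e-31 * (3.95e-09)^2)
E(J) = 3.86465e-21
E = E(J) / 1.602e-19 = 0.0241 eV

0.0241


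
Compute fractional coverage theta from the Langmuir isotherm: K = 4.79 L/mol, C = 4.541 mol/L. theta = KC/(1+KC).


Langmuir isotherm: theta = K*C / (1 + K*C)
K*C = 4.79 * 4.541 = 21.75139
theta = 21.75139 / (1 + 21.75139) = 21.75139 / 22.75139
theta = 0.956

0.956


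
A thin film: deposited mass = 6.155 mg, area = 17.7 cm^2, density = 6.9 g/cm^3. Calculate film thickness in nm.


Convert: m = 6.155 mg = 6.1550e-06 kg, A = 17.7 cm^2 = 1.7700e-03 m^2, rho = 6.9 g/cm^3 = 6900 kg/m^3
t = m / (A * rho)
t = 6.1550e-06 / (1.7700e-03 * 6900)
t = 5.0397e-07 m = 504.0 nm

504.0


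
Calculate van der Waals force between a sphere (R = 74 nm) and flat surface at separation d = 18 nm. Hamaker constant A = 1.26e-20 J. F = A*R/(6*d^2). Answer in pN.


Convert to SI: R = 74 nm = 7.4e-08 m, d = 18 nm = 1.8e-08 m
F = A * R / (6 * d^2)
F = 1.26e-20 * 7.4e-08 / (6 * (1.8e-08)^2)
F = 4.7963e-13 N = 0.48 pN

0.48


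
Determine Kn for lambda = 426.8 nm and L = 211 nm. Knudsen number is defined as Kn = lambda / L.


Knudsen number Kn = lambda / L
Kn = 426.8 / 211
Kn = 2.0227

2.0227


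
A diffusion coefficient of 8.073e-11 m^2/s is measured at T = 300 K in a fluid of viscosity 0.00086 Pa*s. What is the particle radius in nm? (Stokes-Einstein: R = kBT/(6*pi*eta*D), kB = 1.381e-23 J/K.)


Stokes-Einstein: R = kB*T / (6*pi*eta*D)
R = 1.381e-23 * 300 / (6 * pi * 0.00086 * 8.073e-11)
R = 3.16578e-09 m = 3.17 nm

3.17


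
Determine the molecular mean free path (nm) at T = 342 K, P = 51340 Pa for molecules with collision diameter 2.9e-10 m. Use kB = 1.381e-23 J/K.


Mean free path: lambda = kB*T / (sqrt(2) * pi * d^2 * P)
lambda = 1.381e-23 * 342 / (sqrt(2) * pi * (2.9e-10)^2 * 51340)
lambda = 2.46209e-07 m
lambda = 246.21 nm

246.21


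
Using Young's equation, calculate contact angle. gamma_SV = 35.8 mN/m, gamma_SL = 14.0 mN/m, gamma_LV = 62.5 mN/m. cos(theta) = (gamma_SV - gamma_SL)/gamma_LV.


cos(theta) = (gamma_SV - gamma_SL) / gamma_LV
cos(theta) = (35.8 - 14.0) / 62.5
cos(theta) = 0.3488
theta = arccos(0.3488) = 69.59 degrees

69.59


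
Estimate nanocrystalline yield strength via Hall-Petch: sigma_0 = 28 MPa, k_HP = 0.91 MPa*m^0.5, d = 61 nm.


d = 61 nm = 6.1e-08 m
sqrt(d) = 0.0002469818
Hall-Petch contribution = k / sqrt(d) = 0.91 / 0.0002469818 = 3684.5 MPa
sigma = sigma_0 + k/sqrt(d) = 28 + 3684.5 = 3712.5 MPa

3712.5


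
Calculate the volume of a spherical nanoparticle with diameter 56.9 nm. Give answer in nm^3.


Radius r = 56.9/2 = 28.45 nm
Volume V = (4/3) * pi * r^3
V = (4/3) * pi * (28.45)^3
V = 96457.37 nm^3

96457.37


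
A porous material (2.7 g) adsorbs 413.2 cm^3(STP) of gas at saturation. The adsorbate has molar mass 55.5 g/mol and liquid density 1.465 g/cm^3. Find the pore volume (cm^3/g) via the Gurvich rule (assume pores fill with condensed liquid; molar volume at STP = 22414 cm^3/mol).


Moles adsorbed n = V_ads / 22414 = 413.2 / 22414 = 1.843491e-02 mol
Liquid volume V_liq = n * M / rho_liq = 1.843491e-02 * 55.5 / 1.465 = 0.69839 cm^3
Specific pore volume V_pore = V_liq / m_sample = 0.69839 / 2.7
V_pore = 0.2587 cm^3/g

0.2587


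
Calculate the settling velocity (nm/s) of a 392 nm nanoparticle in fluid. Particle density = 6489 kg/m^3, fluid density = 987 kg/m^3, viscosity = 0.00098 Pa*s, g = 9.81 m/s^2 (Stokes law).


Radius R = 392/2 nm = 1.96e-07 m
Density difference = 6489 - 987 = 5502 kg/m^3
v = 2 * R^2 * (rho_p - rho_f) * g / (9 * eta)
v = 2 * (1.96e-07)^2 * 5502 * 9.81 / (9 * 0.00098)
v = 4.70179e-07 m/s = 470.1789 nm/s

470.1789


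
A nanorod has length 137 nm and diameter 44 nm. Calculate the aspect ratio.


Aspect ratio AR = length / diameter
AR = 137 / 44
AR = 3.11

3.11


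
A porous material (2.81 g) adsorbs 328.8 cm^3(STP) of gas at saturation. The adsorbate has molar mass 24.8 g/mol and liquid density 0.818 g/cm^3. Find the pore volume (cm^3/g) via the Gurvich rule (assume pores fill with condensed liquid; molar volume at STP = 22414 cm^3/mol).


Moles adsorbed n = V_ads / 22414 = 328.8 / 22414 = 1.466940e-02 mol
Liquid volume V_liq = n * M / rho_liq = 1.466940e-02 * 24.8 / 0.818 = 0.44474 cm^3
Specific pore volume V_pore = V_liq / m_sample = 0.44474 / 2.81
V_pore = 0.1583 cm^3/g

0.1583


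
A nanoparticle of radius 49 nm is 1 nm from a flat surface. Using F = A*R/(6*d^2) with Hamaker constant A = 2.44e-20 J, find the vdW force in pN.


Convert to SI: R = 49 nm = 4.9e-08 m, d = 1 nm = 1e-09 m
F = A * R / (6 * d^2)
F = 2.44e-20 * 4.9e-08 / (6 * (1e-09)^2)
F = 1.99267e-10 N = 199.267 pN

199.267


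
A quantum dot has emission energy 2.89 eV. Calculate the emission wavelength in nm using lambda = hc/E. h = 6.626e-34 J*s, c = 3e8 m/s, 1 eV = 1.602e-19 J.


Convert energy: E = 2.89 eV = 2.89 * 1.602e-19 = 4.62978e-19 J
lambda = h*c / E = 6.626e-34 * 3e8 / 4.62978e-19
lambda = 4.29351e-07 m = 429.4 nm

429.4


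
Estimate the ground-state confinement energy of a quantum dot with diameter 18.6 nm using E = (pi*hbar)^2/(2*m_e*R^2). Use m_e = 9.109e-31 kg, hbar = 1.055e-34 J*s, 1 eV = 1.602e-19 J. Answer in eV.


Radius R = 18.6/2 = 9.3 nm = 9.3e-09 m
E = (pi * 1.055e-34)^2 / (2 * 9.109e-31 * (9.3e-09)^2)
E(J) = 6.97169e-22
E = E(J) / 1.602e-19 = 0.0044 eV

0.0044


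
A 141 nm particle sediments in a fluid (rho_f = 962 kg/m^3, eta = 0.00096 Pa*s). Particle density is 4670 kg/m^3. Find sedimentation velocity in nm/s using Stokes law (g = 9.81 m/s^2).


Radius R = 141/2 nm = 7.05e-08 m
Density difference = 4670 - 962 = 3708 kg/m^3
v = 2 * R^2 * (rho_p - rho_f) * g / (9 * eta)
v = 2 * (7.05e-08)^2 * 3708 * 9.81 / (9 * 0.00096)
v = 4.18507e-08 m/s = 41.8507 nm/s

41.8507


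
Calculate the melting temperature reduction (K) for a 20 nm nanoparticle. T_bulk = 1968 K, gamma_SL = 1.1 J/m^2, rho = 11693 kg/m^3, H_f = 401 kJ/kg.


Radius R = 20/2 = 10 nm = 1e-08 m
Convert H_f = 401 kJ/kg = 401000 J/kg
dT = 2 * gamma_SL * T_bulk / (rho * H_f * R)
dT = 2 * 1.1 * 1968 / (11693 * 401000 * 1e-08)
dT = 92.3 K

92.3


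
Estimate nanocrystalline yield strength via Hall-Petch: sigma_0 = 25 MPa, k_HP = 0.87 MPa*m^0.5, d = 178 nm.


d = 178 nm = 1.78e-07 m
sqrt(d) = 0.0004219005
Hall-Petch contribution = k / sqrt(d) = 0.87 / 0.0004219005 = 2062.1 MPa
sigma = sigma_0 + k/sqrt(d) = 25 + 2062.1 = 2087.1 MPa

2087.1


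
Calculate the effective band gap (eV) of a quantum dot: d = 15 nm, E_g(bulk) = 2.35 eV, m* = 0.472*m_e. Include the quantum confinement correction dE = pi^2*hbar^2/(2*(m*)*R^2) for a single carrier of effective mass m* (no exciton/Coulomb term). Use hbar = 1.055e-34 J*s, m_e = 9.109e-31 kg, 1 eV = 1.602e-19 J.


Radius R = 15/2 nm = 7.5e-09 m
Confinement energy dE = pi^2 * hbar^2 / (2 * m_eff * m_e * R^2)
dE = pi^2 * (1.055e-34)^2 / (2 * 0.472 * 9.109e-31 * (7.5e-09)^2) J, divided by 1.602e-19 J/eV
dE = 0.0142 eV
Total band gap = E_g(bulk) + dE = 2.35 + 0.0142 = 2.3642 eV

2.3642
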